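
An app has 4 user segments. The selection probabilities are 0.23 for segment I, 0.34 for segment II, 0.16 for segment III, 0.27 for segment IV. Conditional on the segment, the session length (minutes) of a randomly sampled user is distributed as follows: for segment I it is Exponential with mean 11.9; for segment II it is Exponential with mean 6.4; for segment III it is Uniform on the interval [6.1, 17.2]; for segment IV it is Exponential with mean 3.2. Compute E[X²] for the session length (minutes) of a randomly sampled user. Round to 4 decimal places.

121.8814

For each component E[X²] = Var + (mean)², giving I: 283.22; II: 81.92; III: 145.99; IV: 20.48.
Overall E[X²] = 0.23·283.22 + 0.34·81.92 + 0.16·145.99 + 0.27·20.48 = 121.881.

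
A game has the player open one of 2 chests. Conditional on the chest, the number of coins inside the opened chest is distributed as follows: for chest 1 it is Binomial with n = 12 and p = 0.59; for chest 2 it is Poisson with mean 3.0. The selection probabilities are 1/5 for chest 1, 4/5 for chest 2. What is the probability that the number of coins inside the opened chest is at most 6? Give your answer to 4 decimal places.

0.8455

Conditional on each chest, P(X ≤ 6): 1: 0.361591; 2: 0.966491.
By total probability, P(X ≤ 6) = 0.2·0.361591 + 0.8·0.966491 = 0.845511.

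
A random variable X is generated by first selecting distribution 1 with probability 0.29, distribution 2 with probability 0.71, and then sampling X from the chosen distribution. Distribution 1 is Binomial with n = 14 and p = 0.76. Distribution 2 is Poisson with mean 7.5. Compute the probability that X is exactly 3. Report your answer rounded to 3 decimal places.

Conditional on each component, P(X = 3): 1: 2.43145e-05; 2: 0.0388887.
By total probability, P(X = 3) = 0.29·2.43145e-05 + 0.71·0.0388887 = 0.0276181.

0.028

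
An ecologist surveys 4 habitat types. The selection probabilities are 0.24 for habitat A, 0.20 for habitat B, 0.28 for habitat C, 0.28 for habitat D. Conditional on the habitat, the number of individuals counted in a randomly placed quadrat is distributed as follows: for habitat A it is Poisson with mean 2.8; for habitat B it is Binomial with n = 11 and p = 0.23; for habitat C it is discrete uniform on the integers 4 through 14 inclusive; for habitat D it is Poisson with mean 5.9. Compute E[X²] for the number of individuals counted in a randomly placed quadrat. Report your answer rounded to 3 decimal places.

41.102

For each component E[X²] = Var + (mean)², giving A: 10.64; B: 8.349; C: 91; D: 40.71.
Overall E[X²] = 0.24·10.64 + 0.2·8.349 + 0.28·91 + 0.28·40.71 = 41.1022.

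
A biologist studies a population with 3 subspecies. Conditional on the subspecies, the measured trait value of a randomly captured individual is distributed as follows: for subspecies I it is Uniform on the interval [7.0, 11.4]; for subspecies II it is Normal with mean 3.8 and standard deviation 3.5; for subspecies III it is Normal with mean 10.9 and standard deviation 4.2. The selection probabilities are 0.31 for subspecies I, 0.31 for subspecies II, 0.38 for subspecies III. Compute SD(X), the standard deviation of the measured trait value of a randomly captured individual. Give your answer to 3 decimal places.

4.481

Per component, I: μ=9.2, E[X²]=86.2533; II: μ=3.8, E[X²]=26.69; III: μ=10.9, E[X²]=136.45.
E[X] = 0.31·9.2 + 0.31·3.8 + 0.38·10.9 = 8.172.
E[X²] = 0.31·86.2533 + 0.31·26.69 + 0.38·136.45 = 86.8634.
Var(X) = E[X²] − (E[X])² = 86.8634 − 66.7816 = 20.0818.
SD(X) = √20.0818 = 4.48128.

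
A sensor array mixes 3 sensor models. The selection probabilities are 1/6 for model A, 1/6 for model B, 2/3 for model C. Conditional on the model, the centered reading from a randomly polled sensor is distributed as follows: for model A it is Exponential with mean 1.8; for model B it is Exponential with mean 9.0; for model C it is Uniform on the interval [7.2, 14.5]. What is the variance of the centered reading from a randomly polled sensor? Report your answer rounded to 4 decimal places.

Per component, A: μ=1.8, E[X²]=6.48; B: μ=9, E[X²]=162; C: μ=10.85, E[X²]=122.163.
E[X] = 0.166667·1.8 + 0.166667·9 + 0.666667·10.85 = 9.03333.
E[X²] = 0.166667·6.48 + 0.166667·162 + 0.666667·122.163 = 109.522.
Var(X) = E[X²] − (E[X])² = 109.522 − 81.6011 = 27.9211.

27.9211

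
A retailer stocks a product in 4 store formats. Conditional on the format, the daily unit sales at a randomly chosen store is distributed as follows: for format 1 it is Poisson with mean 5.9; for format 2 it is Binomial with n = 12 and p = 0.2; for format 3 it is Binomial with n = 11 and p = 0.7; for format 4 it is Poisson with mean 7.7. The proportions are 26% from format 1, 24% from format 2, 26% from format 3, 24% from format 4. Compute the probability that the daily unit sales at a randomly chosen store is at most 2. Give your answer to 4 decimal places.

Conditional on each format, P(X ≤ 2): 1: 0.0665822; 2: 0.558346; 3: 0.000577696; 4: 0.0173637.
By total probability, P(X ≤ 2) = 0.26·0.0665822 + 0.24·0.558346 + 0.26·0.000577696 + 0.24·0.0173637 = 0.155632.

0.1556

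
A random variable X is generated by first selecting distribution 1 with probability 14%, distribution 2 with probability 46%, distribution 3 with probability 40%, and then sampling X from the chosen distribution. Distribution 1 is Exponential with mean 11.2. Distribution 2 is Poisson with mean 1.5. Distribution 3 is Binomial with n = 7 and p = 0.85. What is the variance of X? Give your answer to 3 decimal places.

29.855

Per component, 1: μ=11.2, E[X²]=250.88; 2: μ=1.5, E[X²]=3.75; 3: μ=5.95, E[X²]=36.295.
E[X] = 0.14·11.2 + 0.46·1.5 + 0.4·5.95 = 4.638.
E[X²] = 0.14·250.88 + 0.46·3.75 + 0.4·36.295 = 51.3662.
Var(X) = E[X²] − (E[X])² = 51.3662 − 21.511 = 29.8552.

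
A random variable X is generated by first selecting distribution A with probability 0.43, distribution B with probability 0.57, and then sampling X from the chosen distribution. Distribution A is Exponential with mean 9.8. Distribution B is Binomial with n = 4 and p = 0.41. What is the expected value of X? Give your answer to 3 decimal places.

Component means — A: 9.8; B: 1.64.
E[X] = 0.43·9.8 + 0.57·1.64 = 5.1488.

5.149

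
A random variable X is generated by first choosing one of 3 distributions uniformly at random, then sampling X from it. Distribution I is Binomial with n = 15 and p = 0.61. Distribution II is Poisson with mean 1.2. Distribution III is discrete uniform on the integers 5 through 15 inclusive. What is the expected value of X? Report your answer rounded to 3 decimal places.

6.783

Component means — I: 9.15; II: 1.2; III: 10.
E[X] = 0.333333·9.15 + 0.333333·1.2 + 0.333333·10 = 6.78333.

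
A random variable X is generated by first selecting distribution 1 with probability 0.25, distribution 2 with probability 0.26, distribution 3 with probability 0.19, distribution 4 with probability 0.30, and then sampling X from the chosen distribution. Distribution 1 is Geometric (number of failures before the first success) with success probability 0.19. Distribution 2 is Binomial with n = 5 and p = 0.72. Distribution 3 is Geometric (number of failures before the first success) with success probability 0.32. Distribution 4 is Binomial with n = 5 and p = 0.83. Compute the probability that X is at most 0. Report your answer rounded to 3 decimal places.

0.109

Conditional on each component, P(X ≤ 0): 1: 0.19; 2: 0.00172104; 3: 0.32; 4: 0.000141986.
By total probability, P(X ≤ 0) = 0.25·0.19 + 0.26·0.00172104 + 0.19·0.32 + 0.3·0.000141986 = 0.10879.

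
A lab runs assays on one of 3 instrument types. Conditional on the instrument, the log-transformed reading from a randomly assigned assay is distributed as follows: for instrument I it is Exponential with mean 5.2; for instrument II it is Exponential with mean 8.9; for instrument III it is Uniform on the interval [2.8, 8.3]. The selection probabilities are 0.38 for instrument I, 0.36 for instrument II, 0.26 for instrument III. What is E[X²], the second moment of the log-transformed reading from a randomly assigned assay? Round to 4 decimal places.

86.2457

For each component E[X²] = Var + (mean)², giving I: 54.08; II: 158.42; III: 33.3233.
Overall E[X²] = 0.38·54.08 + 0.36·158.42 + 0.26·33.3233 = 86.2457.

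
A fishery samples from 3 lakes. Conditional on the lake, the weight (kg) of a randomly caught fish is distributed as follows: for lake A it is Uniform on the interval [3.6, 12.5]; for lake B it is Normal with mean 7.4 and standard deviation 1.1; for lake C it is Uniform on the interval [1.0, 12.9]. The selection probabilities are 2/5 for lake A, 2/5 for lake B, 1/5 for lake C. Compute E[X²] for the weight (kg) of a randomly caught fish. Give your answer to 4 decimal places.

For each component E[X²] = Var + (mean)², giving A: 71.4033; B: 55.97; C: 60.1033.
Overall E[X²] = 0.4·71.4033 + 0.4·55.97 + 0.2·60.1033 = 62.97.

62.9700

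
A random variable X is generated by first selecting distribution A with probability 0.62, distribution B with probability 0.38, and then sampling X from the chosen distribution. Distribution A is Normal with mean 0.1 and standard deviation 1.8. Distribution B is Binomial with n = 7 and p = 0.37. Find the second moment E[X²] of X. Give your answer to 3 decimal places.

5.184

For each component E[X²] = Var + (mean)², giving A: 3.25; B: 8.3398.
Overall E[X²] = 0.62·3.25 + 0.38·8.3398 = 5.18412.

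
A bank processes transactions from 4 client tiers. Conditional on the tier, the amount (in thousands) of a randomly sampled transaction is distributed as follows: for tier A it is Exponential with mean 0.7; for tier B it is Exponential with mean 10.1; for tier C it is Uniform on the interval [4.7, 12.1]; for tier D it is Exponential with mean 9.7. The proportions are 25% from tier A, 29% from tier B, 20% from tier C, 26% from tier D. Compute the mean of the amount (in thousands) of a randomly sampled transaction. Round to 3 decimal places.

Component means — A: 0.7; B: 10.1; C: 8.4; D: 9.7.
E[X] = 0.25·0.7 + 0.29·10.1 + 0.2·8.4 + 0.26·9.7 = 7.306.

7.306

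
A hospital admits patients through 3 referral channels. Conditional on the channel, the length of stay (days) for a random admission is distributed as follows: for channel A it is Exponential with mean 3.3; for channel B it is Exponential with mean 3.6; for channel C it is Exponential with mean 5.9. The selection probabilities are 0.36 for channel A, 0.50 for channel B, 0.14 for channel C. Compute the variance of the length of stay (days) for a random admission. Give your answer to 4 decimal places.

16.0010

Per component, A: μ=3.3, E[X²]=21.78; B: μ=3.6, E[X²]=25.92; C: μ=5.9, E[X²]=69.62.
E[X] = 0.36·3.3 + 0.5·3.6 + 0.14·5.9 = 3.814.
E[X²] = 0.36·21.78 + 0.5·25.92 + 0.14·69.62 = 30.5476.
Var(X) = E[X²] − (E[X])² = 30.5476 − 14.5466 = 16.001.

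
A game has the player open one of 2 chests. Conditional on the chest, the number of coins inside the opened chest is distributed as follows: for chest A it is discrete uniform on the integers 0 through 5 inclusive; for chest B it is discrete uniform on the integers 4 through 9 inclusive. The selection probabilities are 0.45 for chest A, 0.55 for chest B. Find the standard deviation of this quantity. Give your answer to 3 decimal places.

2.622

Per component, A: μ=2.5, E[X²]=9.16667; B: μ=6.5, E[X²]=45.1667.
E[X] = 0.45·2.5 + 0.55·6.5 = 4.7.
E[X²] = 0.45·9.16667 + 0.55·45.1667 = 28.9667.
Var(X) = E[X²] − (E[X])² = 28.9667 − 22.09 = 6.87667.
SD(X) = √6.87667 = 2.62234.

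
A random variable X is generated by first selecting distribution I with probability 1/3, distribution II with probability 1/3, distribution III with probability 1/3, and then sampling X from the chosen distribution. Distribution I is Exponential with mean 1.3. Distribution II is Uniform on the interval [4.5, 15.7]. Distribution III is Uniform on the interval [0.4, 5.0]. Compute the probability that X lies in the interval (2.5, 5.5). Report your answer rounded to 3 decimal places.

0.255

Conditional on each component, P(2.5 < X < 5.5): I: 0.131615; II: 0.0892857; III: 0.543478.
By total probability, P(2.5 < X < 5.5) = 0.333333·0.131615 + 0.333333·0.0892857 + 0.333333·0.543478 = 0.254793.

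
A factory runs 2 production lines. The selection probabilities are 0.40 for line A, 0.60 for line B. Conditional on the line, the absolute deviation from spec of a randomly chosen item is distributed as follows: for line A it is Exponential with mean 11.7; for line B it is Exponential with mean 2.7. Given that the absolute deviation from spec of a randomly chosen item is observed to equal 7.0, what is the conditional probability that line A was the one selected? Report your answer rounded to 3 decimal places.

Likelihoods f(7.0 | ·): A: 0.0469872; B: 0.0277133.
Posterior ∝ prior × likelihood. Numerator for A: 0.4·0.0469872 = 0.0187949.
Normalizing constant: 0.4·0.0469872 + 0.6·0.0277133 = 0.0354228.
P(A | observation) = 0.0187949 / 0.0354228 = 0.530587.

0.531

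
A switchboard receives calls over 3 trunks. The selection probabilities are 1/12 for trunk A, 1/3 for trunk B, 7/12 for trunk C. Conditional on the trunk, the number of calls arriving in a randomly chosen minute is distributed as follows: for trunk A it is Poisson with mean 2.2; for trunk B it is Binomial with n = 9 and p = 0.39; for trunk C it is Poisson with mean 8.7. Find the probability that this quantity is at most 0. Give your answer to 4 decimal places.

Conditional on each trunk, P(X ≤ 0): A: 0.110803; B: 0.0116941; C: 0.000166586.
By total probability, P(X ≤ 0) = 0.0833333·0.110803 + 0.333333·0.0116941 + 0.583333·0.000166586 = 0.0132288.

0.0132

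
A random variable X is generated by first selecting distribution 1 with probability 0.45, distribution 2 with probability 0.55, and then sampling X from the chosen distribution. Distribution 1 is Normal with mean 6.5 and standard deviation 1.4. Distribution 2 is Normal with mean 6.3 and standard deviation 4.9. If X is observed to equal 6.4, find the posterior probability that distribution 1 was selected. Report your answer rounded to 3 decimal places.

Likelihoods f(6.4 | ·): 1: 0.284233; 2: 0.0813998.
Posterior ∝ prior × likelihood. Numerator for 1: 0.45·0.284233 = 0.127905.
Normalizing constant: 0.45·0.284233 + 0.55·0.0813998 = 0.172675.
P(1 | observation) = 0.127905 / 0.172675 = 0.740727.

0.741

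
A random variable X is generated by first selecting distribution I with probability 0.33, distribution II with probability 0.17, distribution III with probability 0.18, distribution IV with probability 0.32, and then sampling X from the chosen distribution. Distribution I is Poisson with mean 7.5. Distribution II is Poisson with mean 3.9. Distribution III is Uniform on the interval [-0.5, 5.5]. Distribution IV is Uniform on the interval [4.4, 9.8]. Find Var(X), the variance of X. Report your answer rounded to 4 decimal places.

8.5204

Per component, I: μ=7.5, E[X²]=63.75; II: μ=3.9, E[X²]=19.11; III: μ=2.5, E[X²]=9.25; IV: μ=7.1, E[X²]=52.84.
E[X] = 0.33·7.5 + 0.17·3.9 + 0.18·2.5 + 0.32·7.1 = 5.86.
E[X²] = 0.33·63.75 + 0.17·19.11 + 0.18·9.25 + 0.32·52.84 = 42.86.
Var(X) = E[X²] − (E[X])² = 42.86 − 34.3396 = 8.5204.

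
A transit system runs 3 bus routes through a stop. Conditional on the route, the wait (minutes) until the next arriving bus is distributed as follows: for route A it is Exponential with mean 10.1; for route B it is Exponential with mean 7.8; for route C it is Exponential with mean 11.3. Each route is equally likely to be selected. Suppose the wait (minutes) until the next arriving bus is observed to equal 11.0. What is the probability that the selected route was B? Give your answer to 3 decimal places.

Likelihoods f(11.0 | ·): A: 0.0333184; B: 0.0312924; C: 0.0334316.
Posterior ∝ prior × likelihood. Numerator for B: 0.333333·0.0312924 = 0.0104308.
Normalizing constant: 0.333333·0.0333184 + 0.333333·0.0312924 + 0.333333·0.0334316 = 0.0326808.
P(B | observation) = 0.0104308 / 0.0326808 = 0.319172.

0.319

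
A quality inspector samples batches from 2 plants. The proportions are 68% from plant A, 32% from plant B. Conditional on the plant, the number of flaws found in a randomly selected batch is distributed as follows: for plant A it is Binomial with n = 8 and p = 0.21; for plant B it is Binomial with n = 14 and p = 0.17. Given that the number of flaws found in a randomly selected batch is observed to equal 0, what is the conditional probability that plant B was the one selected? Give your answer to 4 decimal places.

Likelihoods P(X=0 | ·): A: 0.151711; B: 0.0736365.
Posterior ∝ prior × likelihood. Numerator for B: 0.32·0.0736365 = 0.0235637.
Normalizing constant: 0.68·0.151711 + 0.32·0.0736365 = 0.126727.
P(B | observation) = 0.0235637 / 0.126727 = 0.18594.

0.1859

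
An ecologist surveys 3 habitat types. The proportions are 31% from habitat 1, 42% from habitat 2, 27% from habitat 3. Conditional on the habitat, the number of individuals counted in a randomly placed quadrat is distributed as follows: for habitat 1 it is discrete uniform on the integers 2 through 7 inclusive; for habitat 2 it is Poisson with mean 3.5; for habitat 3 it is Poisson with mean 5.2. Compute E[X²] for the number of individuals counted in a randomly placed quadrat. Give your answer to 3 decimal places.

22.501

For each component E[X²] = Var + (mean)², giving 1: 23.1667; 2: 15.75; 3: 32.24.
Overall E[X²] = 0.31·23.1667 + 0.42·15.75 + 0.27·32.24 = 22.5015.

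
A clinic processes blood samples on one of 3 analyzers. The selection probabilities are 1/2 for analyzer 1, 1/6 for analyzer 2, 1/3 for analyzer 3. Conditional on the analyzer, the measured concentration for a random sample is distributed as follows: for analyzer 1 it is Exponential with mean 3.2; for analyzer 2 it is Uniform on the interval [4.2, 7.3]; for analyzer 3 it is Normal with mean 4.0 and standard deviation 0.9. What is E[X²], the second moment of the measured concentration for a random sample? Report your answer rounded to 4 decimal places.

21.4872

For each component E[X²] = Var + (mean)², giving 1: 20.48; 2: 33.8633; 3: 16.81.
Overall E[X²] = 0.5·20.48 + 0.166667·33.8633 + 0.333333·16.81 = 21.4872.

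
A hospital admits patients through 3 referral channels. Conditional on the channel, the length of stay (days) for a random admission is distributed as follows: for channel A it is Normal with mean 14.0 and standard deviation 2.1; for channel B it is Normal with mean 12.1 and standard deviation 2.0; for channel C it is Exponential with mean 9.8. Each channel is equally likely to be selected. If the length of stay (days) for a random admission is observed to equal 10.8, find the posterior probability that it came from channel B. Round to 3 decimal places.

0.634

Likelihoods f(10.8 | ·): A: 0.0594944; B: 0.161486; C: 0.0338972.
Posterior ∝ prior × likelihood. Numerator for B: 0.333333·0.161486 = 0.0538287.
Normalizing constant: 0.333333·0.0594944 + 0.333333·0.161486 + 0.333333·0.0338972 = 0.0849592.
P(B | observation) = 0.0538287 / 0.0849592 = 0.633583.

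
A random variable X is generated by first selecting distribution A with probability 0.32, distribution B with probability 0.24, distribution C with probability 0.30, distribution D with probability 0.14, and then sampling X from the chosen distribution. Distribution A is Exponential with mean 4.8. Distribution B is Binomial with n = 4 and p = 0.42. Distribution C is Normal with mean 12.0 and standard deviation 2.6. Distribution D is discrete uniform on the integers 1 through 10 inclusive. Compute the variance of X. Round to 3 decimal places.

26.469

Per component, A: μ=4.8, E[X²]=46.08; B: μ=1.68, E[X²]=3.7968; C: μ=12, E[X²]=150.76; D: μ=5.5, E[X²]=38.5.
E[X] = 0.32·4.8 + 0.24·1.68 + 0.3·12 + 0.14·5.5 = 6.3092.
E[X²] = 0.32·46.08 + 0.24·3.7968 + 0.3·150.76 + 0.14·38.5 = 66.2748.
Var(X) = E[X²] − (E[X])² = 66.2748 − 39.806 = 26.4688.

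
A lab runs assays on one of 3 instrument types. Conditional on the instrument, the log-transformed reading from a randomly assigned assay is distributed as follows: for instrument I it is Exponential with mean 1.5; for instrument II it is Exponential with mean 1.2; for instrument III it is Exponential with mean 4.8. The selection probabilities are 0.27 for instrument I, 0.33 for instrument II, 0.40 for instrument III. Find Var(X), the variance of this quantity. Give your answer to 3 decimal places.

13.194

Per component, I: μ=1.5, E[X²]=4.5; II: μ=1.2, E[X²]=2.88; III: μ=4.8, E[X²]=46.08.
E[X] = 0.27·1.5 + 0.33·1.2 + 0.4·4.8 = 2.721.
E[X²] = 0.27·4.5 + 0.33·2.88 + 0.4·46.08 = 20.5974.
Var(X) = E[X²] − (E[X])² = 20.5974 − 7.40384 = 13.1936.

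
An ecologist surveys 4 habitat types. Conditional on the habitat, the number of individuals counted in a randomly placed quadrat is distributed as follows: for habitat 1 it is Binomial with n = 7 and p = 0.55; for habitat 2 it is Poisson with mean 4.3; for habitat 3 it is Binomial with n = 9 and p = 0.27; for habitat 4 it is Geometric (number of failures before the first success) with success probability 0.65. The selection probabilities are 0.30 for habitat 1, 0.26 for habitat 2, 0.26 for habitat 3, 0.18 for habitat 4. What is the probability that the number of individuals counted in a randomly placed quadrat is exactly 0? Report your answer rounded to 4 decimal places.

Conditional on each habitat, P(X = 0): 1: 0.00373669; 2: 0.0135686; 3: 0.0588716; 4: 0.65.
By total probability, P(X = 0) = 0.3·0.00373669 + 0.26·0.0135686 + 0.26·0.0588716 + 0.18·0.65 = 0.136955.

0.1370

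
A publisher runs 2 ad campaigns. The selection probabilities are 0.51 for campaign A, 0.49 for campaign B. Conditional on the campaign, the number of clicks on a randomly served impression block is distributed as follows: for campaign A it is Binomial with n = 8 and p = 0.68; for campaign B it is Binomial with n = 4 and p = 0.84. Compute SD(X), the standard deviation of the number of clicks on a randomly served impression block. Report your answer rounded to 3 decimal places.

Per component, A: μ=5.44, E[X²]=31.3344; B: μ=3.36, E[X²]=11.8272.
E[X] = 0.51·5.44 + 0.49·3.36 = 4.4208.
E[X²] = 0.51·31.3344 + 0.49·11.8272 = 21.7759.
Var(X) = E[X²] − (E[X])² = 21.7759 − 19.5435 = 2.2324.
SD(X) = √2.2324 = 1.49412.

1.494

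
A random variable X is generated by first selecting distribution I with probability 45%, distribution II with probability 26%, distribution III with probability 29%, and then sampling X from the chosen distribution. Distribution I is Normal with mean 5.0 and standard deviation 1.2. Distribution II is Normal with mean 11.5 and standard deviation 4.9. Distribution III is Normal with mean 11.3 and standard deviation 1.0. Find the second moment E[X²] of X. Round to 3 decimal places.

For each component E[X²] = Var + (mean)², giving I: 26.44; II: 156.26; III: 128.69.
Overall E[X²] = 0.45·26.44 + 0.26·156.26 + 0.29·128.69 = 89.8457.

89.846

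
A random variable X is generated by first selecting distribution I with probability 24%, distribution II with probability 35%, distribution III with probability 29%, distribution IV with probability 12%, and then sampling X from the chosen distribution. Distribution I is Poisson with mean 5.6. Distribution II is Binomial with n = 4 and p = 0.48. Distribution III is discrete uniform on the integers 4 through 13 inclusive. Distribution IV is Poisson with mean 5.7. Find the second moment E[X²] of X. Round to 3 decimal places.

For each component E[X²] = Var + (mean)², giving I: 36.96; II: 4.6848; III: 80.5; IV: 38.19.
Overall E[X²] = 0.24·36.96 + 0.35·4.6848 + 0.29·80.5 + 0.12·38.19 = 38.4379.

38.438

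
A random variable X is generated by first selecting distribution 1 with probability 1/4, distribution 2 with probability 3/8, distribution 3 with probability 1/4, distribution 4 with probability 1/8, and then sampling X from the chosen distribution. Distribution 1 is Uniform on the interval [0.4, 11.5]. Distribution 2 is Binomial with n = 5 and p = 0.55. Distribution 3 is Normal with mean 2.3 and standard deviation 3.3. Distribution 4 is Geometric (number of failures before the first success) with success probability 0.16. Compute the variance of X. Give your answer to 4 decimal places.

Per component, 1: μ=5.95, E[X²]=45.67; 2: μ=2.75, E[X²]=8.8; 3: μ=2.3, E[X²]=16.18; 4: μ=5.25, E[X²]=60.375.
E[X] = 0.25·5.95 + 0.375·2.75 + 0.25·2.3 + 0.125·5.25 = 3.75.
E[X²] = 0.25·45.67 + 0.375·8.8 + 0.25·16.18 + 0.125·60.375 = 26.3094.
Var(X) = E[X²] − (E[X])² = 26.3094 − 14.0625 = 12.2469.

12.2469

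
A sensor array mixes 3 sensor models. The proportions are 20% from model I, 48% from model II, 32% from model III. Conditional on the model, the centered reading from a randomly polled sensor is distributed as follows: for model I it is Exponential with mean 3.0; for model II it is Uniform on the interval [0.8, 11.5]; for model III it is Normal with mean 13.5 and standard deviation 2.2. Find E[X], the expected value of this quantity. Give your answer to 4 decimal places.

Component means — I: 3; II: 6.15; III: 13.5.
E[X] = 0.2·3 + 0.48·6.15 + 0.32·13.5 = 7.872.

7.8720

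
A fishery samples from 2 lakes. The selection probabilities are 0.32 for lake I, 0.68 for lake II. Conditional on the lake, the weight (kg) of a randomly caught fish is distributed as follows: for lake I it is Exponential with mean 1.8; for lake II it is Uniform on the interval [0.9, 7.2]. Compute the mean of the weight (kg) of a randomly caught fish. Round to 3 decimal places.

3.330

Component means — I: 1.8; II: 4.05.
E[X] = 0.32·1.8 + 0.68·4.05 = 3.33.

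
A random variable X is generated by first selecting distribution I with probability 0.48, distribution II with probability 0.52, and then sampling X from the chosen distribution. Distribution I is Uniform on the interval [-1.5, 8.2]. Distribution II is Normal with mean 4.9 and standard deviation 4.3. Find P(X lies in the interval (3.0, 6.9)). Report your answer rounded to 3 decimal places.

0.375

Conditional on each component, P(3.0 < X < 6.9): I: 0.402062; II: 0.349781.
By total probability, P(3.0 < X < 6.9) = 0.48·0.402062 + 0.52·0.349781 = 0.374876.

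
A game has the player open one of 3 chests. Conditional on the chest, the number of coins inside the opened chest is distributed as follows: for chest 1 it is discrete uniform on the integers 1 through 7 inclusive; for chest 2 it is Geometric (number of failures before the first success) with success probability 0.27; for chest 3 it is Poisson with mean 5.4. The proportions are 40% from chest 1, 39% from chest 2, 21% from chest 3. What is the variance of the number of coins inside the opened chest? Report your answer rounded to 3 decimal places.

7.662

Per component, 1: μ=4, E[X²]=20; 2: μ=2.7037, E[X²]=17.3237; 3: μ=5.4, E[X²]=34.56.
E[X] = 0.4·4 + 0.39·2.7037 + 0.21·5.4 = 3.78844.
E[X²] = 0.4·20 + 0.39·17.3237 + 0.21·34.56 = 22.0139.
Var(X) = E[X²] − (E[X])² = 22.0139 − 14.3523 = 7.66154.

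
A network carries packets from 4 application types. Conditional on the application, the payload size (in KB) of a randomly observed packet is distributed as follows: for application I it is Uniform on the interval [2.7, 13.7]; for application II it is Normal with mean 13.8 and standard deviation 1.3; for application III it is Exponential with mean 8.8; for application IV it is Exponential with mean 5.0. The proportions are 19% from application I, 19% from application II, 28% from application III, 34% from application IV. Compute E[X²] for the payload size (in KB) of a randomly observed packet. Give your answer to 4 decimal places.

111.5625

For each component E[X²] = Var + (mean)², giving I: 77.3233; II: 192.13; III: 154.88; IV: 50.
Overall E[X²] = 0.19·77.3233 + 0.19·192.13 + 0.28·154.88 + 0.34·50 = 111.563.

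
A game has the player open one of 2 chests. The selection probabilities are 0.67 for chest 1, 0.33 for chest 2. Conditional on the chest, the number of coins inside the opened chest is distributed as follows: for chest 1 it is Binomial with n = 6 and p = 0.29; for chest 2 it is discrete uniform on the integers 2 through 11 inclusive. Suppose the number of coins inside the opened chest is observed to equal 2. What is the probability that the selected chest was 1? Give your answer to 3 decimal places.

0.867

Likelihoods P(X=2 | ·): 1: 0.320568; 2: 0.1.
Posterior ∝ prior × likelihood. Numerator for 1: 0.67·0.320568 = 0.214781.
Normalizing constant: 0.67·0.320568 + 0.33·0.1 = 0.247781.
P(1 | observation) = 0.214781 / 0.247781 = 0.866818.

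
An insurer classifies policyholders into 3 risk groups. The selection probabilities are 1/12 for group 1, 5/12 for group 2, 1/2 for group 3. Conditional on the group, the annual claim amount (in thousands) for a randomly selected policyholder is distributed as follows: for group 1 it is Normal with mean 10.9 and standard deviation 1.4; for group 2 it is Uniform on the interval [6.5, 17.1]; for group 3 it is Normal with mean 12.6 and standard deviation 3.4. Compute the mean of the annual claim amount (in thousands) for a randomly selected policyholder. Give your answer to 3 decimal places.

Component means — 1: 10.9; 2: 11.8; 3: 12.6.
E[X] = 0.0833333·10.9 + 0.416667·11.8 + 0.5·12.6 = 12.125.

12.125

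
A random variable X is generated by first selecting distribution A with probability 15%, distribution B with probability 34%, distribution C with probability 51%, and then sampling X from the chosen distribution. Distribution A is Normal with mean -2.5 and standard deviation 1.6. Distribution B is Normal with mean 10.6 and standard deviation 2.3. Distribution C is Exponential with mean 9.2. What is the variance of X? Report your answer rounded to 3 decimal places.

64.913

Per component, A: μ=-2.5, E[X²]=8.81; B: μ=10.6, E[X²]=117.65; C: μ=9.2, E[X²]=169.28.
E[X] = 0.15·-2.5 + 0.34·10.6 + 0.51·9.2 = 7.921.
E[X²] = 0.15·8.81 + 0.34·117.65 + 0.51·169.28 = 127.655.
Var(X) = E[X²] − (E[X])² = 127.655 − 62.7422 = 64.9131.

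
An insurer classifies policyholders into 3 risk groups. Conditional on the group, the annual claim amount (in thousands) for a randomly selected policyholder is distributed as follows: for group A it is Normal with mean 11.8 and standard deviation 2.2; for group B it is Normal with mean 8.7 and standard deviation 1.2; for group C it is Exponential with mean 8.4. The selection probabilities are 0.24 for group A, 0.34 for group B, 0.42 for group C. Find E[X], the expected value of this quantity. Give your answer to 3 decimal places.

Component means — A: 11.8; B: 8.7; C: 8.4.
E[X] = 0.24·11.8 + 0.34·8.7 + 0.42·8.4 = 9.318.

9.318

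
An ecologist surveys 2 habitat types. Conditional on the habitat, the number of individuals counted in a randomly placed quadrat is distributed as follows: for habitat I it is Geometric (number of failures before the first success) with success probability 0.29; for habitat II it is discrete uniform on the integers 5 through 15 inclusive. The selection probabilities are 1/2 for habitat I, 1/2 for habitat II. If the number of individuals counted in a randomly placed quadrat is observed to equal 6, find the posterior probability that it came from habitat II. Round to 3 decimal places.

0.710

Likelihoods P(X=6 | ·): I: 0.0371491; II: 0.0909091.
Posterior ∝ prior × likelihood. Numerator for II: 0.5·0.0909091 = 0.0454545.
Normalizing constant: 0.5·0.0371491 + 0.5·0.0909091 = 0.0640291.
P(II | observation) = 0.0454545 / 0.0640291 = 0.709905.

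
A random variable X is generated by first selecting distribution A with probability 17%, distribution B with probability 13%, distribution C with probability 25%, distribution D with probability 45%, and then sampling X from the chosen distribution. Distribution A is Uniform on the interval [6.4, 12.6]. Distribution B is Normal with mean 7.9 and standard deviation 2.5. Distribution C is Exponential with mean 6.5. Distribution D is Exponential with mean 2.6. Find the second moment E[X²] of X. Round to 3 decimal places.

52.022

For each component E[X²] = Var + (mean)², giving A: 93.4533; B: 68.66; C: 84.5; D: 13.52.
Overall E[X²] = 0.17·93.4533 + 0.13·68.66 + 0.25·84.5 + 0.45·13.52 = 52.0219.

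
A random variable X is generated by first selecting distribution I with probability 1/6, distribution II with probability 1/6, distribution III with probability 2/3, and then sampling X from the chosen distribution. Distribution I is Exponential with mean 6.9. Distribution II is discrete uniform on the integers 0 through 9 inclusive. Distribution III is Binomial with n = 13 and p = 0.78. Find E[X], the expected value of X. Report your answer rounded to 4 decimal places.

8.6600

Component means — I: 6.9; II: 4.5; III: 10.14.
E[X] = 0.166667·6.9 + 0.166667·4.5 + 0.666667·10.14 = 8.66.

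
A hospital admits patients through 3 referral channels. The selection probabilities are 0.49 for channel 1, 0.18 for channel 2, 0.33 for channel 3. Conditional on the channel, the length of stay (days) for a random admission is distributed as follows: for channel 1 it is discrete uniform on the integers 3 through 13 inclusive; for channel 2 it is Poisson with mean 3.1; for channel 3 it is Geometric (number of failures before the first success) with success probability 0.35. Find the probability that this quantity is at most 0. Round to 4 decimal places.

0.1236

Conditional on each channel, P(X ≤ 0): 1: 0; 2: 0.0450492; 3: 0.35.
By total probability, P(X ≤ 0) = 0.49·0 + 0.18·0.0450492 + 0.33·0.35 = 0.123609.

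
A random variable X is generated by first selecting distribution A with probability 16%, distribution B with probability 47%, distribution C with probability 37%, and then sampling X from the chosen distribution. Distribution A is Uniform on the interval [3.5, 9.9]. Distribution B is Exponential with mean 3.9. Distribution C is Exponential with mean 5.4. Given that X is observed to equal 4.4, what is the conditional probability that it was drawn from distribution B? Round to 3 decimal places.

Likelihoods f(4.4 | ·): A: 0.15625; B: 0.0829778; C: 0.0819854.
Posterior ∝ prior × likelihood. Numerator for B: 0.47·0.0829778 = 0.0389996.
Normalizing constant: 0.16·0.15625 + 0.47·0.0829778 + 0.37·0.0819854 = 0.0943342.
P(B | observation) = 0.0389996 / 0.0943342 = 0.413419.

0.413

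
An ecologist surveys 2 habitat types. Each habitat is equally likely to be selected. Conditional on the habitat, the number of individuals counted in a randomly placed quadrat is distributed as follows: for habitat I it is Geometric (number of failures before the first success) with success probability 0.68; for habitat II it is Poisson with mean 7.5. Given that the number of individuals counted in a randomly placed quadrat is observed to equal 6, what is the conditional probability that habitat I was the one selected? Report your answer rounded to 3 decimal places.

0.005

Likelihoods P(X=6 | ·): I: 0.000730144; II: 0.136718.
Posterior ∝ prior × likelihood. Numerator for I: 0.5·0.000730144 = 0.000365072.
Normalizing constant: 0.5·0.000730144 + 0.5·0.136718 = 0.0687242.
P(I | observation) = 0.000365072 / 0.0687242 = 0.00531214.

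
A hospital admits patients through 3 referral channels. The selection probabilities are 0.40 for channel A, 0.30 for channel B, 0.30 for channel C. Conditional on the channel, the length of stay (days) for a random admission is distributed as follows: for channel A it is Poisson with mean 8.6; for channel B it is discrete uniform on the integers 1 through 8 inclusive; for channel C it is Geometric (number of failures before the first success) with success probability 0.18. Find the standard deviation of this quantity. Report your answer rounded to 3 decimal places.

4.073

Per component, A: μ=8.6, E[X²]=82.56; B: μ=4.5, E[X²]=25.5; C: μ=4.55556, E[X²]=46.0617.
E[X] = 0.4·8.6 + 0.3·4.5 + 0.3·4.55556 = 6.15667.
E[X²] = 0.4·82.56 + 0.3·25.5 + 0.3·46.0617 = 54.4925.
Var(X) = E[X²] − (E[X])² = 54.4925 − 37.9045 = 16.588.
SD(X) = √16.588 = 4.07283.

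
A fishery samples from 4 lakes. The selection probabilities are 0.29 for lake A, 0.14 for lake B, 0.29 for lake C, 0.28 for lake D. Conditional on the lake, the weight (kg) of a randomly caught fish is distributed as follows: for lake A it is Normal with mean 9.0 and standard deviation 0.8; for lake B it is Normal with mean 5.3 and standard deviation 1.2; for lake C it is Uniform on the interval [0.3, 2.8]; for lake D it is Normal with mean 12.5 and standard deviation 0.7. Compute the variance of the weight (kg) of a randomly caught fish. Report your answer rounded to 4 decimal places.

Per component, A: μ=9, E[X²]=81.64; B: μ=5.3, E[X²]=29.53; C: μ=1.55, E[X²]=2.92333; D: μ=12.5, E[X²]=156.74.
E[X] = 0.29·9 + 0.14·5.3 + 0.29·1.55 + 0.28·12.5 = 7.3015.
E[X²] = 0.29·81.64 + 0.14·29.53 + 0.29·2.92333 + 0.28·156.74 = 72.5448.
Var(X) = E[X²] − (E[X])² = 72.5448 − 53.3119 = 19.2329.

19.2329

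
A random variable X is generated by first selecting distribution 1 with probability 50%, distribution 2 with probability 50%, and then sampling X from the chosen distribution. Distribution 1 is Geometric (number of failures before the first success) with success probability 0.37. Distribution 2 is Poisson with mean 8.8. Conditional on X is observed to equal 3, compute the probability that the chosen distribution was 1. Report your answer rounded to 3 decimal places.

Likelihoods P(X=3 | ·): 1: 0.0925174; 2: 0.0171201.
Posterior ∝ prior × likelihood. Numerator for 1: 0.5·0.0925174 = 0.0462587.
Normalizing constant: 0.5·0.0925174 + 0.5·0.0171201 = 0.0548187.
P(1 | observation) = 0.0462587 / 0.0548187 = 0.843848.

0.844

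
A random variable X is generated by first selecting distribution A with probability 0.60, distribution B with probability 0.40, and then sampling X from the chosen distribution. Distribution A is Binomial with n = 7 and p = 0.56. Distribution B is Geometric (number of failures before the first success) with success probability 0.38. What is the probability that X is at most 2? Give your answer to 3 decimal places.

Conditional on each component, P(X ≤ 2): A: 0.140245; B: 0.761672.
By total probability, P(X ≤ 2) = 0.6·0.140245 + 0.4·0.761672 = 0.388816.

0.389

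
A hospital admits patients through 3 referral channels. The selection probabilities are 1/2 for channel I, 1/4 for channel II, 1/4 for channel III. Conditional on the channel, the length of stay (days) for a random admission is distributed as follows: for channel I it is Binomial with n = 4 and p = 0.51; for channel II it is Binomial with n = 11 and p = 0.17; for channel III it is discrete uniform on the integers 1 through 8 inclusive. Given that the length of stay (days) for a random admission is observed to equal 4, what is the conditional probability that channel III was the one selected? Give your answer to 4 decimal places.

Likelihoods P(X=4 | ·): I: 0.067652; II: 0.0747922; III: 0.125.
Posterior ∝ prior × likelihood. Numerator for III: 0.25·0.125 = 0.03125.
Normalizing constant: 0.5·0.067652 + 0.25·0.0747922 + 0.25·0.125 = 0.0837741.
P(III | observation) = 0.03125 / 0.0837741 = 0.373027.

0.3730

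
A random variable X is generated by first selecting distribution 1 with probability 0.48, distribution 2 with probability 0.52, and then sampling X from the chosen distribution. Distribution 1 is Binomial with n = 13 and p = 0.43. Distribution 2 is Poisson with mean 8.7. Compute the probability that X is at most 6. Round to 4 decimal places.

Conditional on each component, P(X ≤ 6): 1: 0.697468; 2: 0.235488.
By total probability, P(X ≤ 6) = 0.48·0.697468 + 0.52·0.235488 = 0.457238.

0.4572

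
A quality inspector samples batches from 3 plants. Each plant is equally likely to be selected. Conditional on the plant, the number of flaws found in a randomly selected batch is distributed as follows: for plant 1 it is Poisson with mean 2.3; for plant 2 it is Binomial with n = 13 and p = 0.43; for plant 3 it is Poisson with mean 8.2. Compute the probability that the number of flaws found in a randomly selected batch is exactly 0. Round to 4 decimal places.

0.0337

Conditional on each plant, P(X = 0): 1: 0.100259; 2: 0.00067046; 3: 0.000274654.
By total probability, P(X = 0) = 0.333333·0.100259 + 0.333333·0.00067046 + 0.333333·0.000274654 = 0.0337347.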